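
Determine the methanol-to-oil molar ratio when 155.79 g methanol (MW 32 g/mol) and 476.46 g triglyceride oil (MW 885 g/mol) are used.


Molar ratio = n_MeOH / n_oil = (MeOH/32) / (oil/885) = (MeOH * 885) / (32 * oil)
= (155.79 * 885) / (32 * 476.46)
= 9.0429

9.0429


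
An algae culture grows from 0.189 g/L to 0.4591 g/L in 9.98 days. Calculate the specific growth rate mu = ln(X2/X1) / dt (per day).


mu = ln(X2/X1) / dt
= ln(0.4591/0.189) / 9.98
= 0.0889 per day

0.0889 per day


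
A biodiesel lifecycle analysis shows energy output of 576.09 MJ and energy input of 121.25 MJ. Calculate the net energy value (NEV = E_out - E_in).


NEV = E_out - E_in
= 576.09 - 121.25
= 454.8400 MJ

454.8400 MJ


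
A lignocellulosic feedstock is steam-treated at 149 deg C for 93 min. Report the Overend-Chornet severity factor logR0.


logR0 = log10(t * exp((T - 100) / 14.75))
= log10(93 * exp((149 - 100) / 14.75))
= 3.4112

3.4112


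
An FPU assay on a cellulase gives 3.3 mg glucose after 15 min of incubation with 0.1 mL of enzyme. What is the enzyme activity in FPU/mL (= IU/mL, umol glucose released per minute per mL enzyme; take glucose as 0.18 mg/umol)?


Activity = glucose_mg / (0.18 mg/umol * V_mL * t_min)
= 3.3 / (0.18 * 0.1 * 15)
= 12.2222 FPU/mL

12.2222 FPU/mL


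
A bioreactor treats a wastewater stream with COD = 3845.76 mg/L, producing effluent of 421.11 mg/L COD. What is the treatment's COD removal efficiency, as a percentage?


eta = (COD_in - COD_out) / COD_in * 100
= (3845.76 - 421.11) / 3845.76 * 100
= 89.0500%

89.0500%


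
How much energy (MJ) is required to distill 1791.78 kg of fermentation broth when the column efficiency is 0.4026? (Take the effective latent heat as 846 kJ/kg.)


E = m * 846 / (eta * 1000)
= 1791.78 * 846 / (0.4026 * 1000)
= 3765.1413 MJ

3765.1413 MJ


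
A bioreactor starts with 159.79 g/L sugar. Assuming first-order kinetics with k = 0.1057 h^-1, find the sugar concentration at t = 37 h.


S = S0 * exp(-k * t)
S = 159.79 * exp(-0.1057 * 37)
S = 3.1994 g/L

3.1994 g/L


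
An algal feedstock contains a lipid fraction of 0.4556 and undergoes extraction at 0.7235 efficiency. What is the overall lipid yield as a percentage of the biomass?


Y = lipid_content * extraction_eff * 100
= 0.4556 * 0.7235 * 100
= 32.9627%

32.9627%


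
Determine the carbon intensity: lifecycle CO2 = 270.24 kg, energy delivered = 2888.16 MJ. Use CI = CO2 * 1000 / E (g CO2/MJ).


CI = CO2 * 1000 / E
= 270.24 * 1000 / 2888.16
= 93.5682 g CO2/MJ

93.5682 g CO2/MJ


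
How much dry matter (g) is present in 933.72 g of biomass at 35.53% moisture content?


Wd = Ww * (1 - MC/100)
= 933.72 * (1 - 35.53/100)
= 601.9693 g

601.9693 g


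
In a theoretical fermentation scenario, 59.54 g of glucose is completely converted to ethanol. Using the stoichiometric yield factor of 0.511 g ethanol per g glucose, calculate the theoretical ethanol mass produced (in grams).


Theoretical ethanol yield: m_EtOH = 0.511 * m_glucose
m_EtOH = 0.511 * 59.54 = 30.4249 g

30.4249 g


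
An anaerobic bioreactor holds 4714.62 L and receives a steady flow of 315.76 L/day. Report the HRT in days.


HRT = V / Q
= 4714.62 / 315.76
= 14.9310 days

14.9310 days


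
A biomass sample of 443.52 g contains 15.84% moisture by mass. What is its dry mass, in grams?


Wd = Ww * (1 - MC/100)
= 443.52 * (1 - 15.84/100)
= 373.2664 g

373.2664 g


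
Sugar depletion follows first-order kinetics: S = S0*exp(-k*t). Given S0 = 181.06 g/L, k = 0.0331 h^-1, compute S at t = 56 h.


S = S0 * exp(-k * t)
S = 181.06 * exp(-0.0331 * 56)
S = 28.3671 g/L

28.3671 g/L


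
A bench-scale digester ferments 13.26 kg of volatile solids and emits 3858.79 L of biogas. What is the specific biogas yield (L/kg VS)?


Y = V / VS
= 3858.79 / 13.26
= 291.0098 L/kg VS

291.0098 L/kg VS


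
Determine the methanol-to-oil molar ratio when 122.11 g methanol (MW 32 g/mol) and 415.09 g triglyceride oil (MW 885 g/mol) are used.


Molar ratio = n_MeOH / n_oil = (MeOH/32) / (oil/885) = (MeOH * 885) / (32 * oil)
= (122.11 * 885) / (32 * 415.09)
= 8.1358

8.1358


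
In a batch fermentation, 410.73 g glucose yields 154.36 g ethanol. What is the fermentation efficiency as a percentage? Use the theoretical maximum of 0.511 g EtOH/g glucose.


Fermentation efficiency = (actual / (0.511 * glucose)) * 100
= (154.36 / (0.511 * 410.73)) * 100
= 73.5457%

73.5457%


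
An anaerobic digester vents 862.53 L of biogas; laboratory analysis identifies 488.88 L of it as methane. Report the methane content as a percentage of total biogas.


CH4% = V_CH4 / V_total * 100
= 488.88 / 862.53 * 100
= 56.6798%

56.6798%


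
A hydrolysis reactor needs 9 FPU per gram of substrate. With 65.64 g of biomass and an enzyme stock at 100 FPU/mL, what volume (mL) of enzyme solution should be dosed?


V = dosage * m_sub / activity
V = 9 * 65.64 / 100
V = 5.9076 mL

5.9076 mL


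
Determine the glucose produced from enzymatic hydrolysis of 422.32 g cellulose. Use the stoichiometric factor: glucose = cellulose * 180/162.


glucose = cellulose * 180/162
= 422.32 * 180/162
= 469.2444 g

469.2444 g


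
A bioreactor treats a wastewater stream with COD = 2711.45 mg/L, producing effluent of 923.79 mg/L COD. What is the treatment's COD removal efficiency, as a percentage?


eta = (COD_in - COD_out) / COD_in * 100
= (2711.45 - 923.79) / 2711.45 * 100
= 65.9300%

65.9300%


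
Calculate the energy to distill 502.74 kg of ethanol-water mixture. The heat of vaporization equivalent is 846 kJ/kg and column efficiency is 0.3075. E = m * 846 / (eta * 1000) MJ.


E = m * 846 / (eta * 1000)
= 502.74 * 846 / (0.3075 * 1000)
= 1383.1481 MJ

1383.1481 MJ


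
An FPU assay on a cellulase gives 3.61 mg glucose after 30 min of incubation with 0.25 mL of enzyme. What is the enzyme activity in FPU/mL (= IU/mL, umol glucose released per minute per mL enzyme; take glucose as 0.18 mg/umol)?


Activity = glucose_mg / (0.18 mg/umol * V_mL * t_min)
= 3.61 / (0.18 * 0.25 * 30)
= 2.6741 FPU/mL

2.6741 FPU/mL


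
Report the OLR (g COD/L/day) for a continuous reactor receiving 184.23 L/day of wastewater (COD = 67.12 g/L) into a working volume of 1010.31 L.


OLR = Q * S / V
= 184.23 * 67.12 / 1010.31
= 12.2393 g/L/day

12.2393 g/L/day


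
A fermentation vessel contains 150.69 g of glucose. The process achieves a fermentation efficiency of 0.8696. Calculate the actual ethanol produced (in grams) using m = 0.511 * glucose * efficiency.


Actual ethanol: m = 0.511 * 150.69 * 0.8696
m = 66.9615 g

66.9615 g


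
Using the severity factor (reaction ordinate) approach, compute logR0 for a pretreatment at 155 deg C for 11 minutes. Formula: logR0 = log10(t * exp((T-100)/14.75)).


logR0 = log10(t * exp((T - 100) / 14.75))
= log10(11 * exp((155 - 100) / 14.75))
= 2.6608

2.6608


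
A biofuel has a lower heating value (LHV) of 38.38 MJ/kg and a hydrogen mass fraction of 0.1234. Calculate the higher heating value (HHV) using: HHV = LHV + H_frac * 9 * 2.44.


HHV = LHV + H_frac * 9 * 2.44
= 38.38 + 0.1234 * 9 * 2.44
= 41.0899 MJ/kg

41.0899 MJ/kg


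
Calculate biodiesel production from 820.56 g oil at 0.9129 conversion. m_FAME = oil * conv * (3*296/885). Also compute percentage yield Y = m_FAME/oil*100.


m_FAME = oil * conv * (3 * 296 / 885) = oil * conv * (888/885)
= 820.56 * 0.9129 * 888 / 885
= 751.6285 g
Y = m_FAME / oil * 100 = conv * (888/885) * 100
= 0.9129 * 888 / 885 * 100
= 91.60%

751.6285 g FAME; Y = 91.60%


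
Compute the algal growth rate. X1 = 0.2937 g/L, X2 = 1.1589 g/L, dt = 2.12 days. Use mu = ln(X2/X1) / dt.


mu = ln(X2/X1) / dt
= ln(1.1589/0.2937) / 2.12
= 0.6475 per day

0.6475 per day


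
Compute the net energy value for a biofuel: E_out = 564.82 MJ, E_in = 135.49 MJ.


NEV = E_out - E_in
= 564.82 - 135.49
= 429.3300 MJ

429.3300 MJ


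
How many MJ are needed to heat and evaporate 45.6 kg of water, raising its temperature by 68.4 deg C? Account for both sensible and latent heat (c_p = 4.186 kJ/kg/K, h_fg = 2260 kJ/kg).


E = m_water * (4.186 * dT + 2260) / 1000
= 45.6 * (4.186 * 68.4 + 2260) / 1000
= 116.1123 MJ

116.1123 MJ


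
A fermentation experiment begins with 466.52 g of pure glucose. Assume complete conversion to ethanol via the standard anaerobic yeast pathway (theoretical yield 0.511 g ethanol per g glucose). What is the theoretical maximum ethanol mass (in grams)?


Theoretical ethanol yield: m_EtOH = 0.511 * m_glucose
m_EtOH = 0.511 * 466.52 = 238.3917 g

238.3917 g


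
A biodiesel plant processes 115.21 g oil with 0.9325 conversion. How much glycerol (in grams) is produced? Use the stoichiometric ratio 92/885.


glycerol = oil * conv * (92/885)
= 115.21 * 0.9325 * 92 / 885
= 11.1682 g

11.1682 g


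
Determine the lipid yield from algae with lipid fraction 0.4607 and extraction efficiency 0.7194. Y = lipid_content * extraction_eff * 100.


Y = lipid_content * extraction_eff * 100
= 0.4607 * 0.7194 * 100
= 33.1428%

33.1428%


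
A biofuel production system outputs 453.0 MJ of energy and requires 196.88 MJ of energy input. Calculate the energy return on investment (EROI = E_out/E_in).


EROI = E_out / E_in
= 453.0 / 196.88
= 2.3009

2.3009


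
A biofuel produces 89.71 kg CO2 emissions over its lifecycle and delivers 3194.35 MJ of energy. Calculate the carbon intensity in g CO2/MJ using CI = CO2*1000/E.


CI = CO2 * 1000 / E
= 89.71 * 1000 / 3194.35
= 28.0840 g CO2/MJ

28.0840 g CO2/MJ


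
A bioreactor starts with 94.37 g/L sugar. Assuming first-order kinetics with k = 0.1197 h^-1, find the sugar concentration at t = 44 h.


S = S0 * exp(-k * t)
S = 94.37 * exp(-0.1197 * 44)
S = 0.4870 g/L

0.4870 g/L


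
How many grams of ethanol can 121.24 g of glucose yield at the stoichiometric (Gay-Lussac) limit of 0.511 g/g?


Theoretical ethanol yield: m_EtOH = 0.511 * m_glucose
m_EtOH = 0.511 * 121.24 = 61.9536 g

61.9536 g


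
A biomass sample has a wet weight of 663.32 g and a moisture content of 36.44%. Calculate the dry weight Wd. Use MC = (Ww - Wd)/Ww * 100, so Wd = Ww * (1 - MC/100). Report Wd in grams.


Wd = Ww * (1 - MC/100)
= 663.32 * (1 - 36.44/100)
= 421.6062 g

421.6062 g


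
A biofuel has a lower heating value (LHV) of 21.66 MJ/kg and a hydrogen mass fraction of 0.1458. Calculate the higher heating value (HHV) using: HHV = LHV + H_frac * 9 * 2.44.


HHV = LHV + H_frac * 9 * 2.44
= 21.66 + 0.1458 * 9 * 2.44
= 24.8618 MJ/kg

24.8618 MJ/kg


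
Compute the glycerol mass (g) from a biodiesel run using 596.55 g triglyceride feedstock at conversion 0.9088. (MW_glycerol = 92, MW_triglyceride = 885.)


glycerol = oil * conv * (92/885)
= 596.55 * 0.9088 * 92 / 885
= 56.3585 g

56.3585 g


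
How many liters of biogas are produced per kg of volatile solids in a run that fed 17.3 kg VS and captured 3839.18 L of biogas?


Y = V / VS
= 3839.18 / 17.3
= 221.9179 L/kg VS

221.9179 L/kg VS


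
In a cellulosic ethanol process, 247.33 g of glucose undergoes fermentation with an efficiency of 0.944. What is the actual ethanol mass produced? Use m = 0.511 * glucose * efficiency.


Actual ethanol: m = 0.511 * 247.33 * 0.944
m = 119.3080 g

119.3080 g


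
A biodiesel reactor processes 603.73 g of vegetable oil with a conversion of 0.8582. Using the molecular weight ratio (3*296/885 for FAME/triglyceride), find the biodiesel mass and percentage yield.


m_FAME = oil * conv * (3 * 296 / 885) = oil * conv * (888/885)
= 603.73 * 0.8582 * 888 / 885
= 519.8774 g
Y = m_FAME / oil * 100 = conv * (888/885) * 100
= 0.8582 * 888 / 885 * 100
= 86.11%

519.8774 g FAME; Y = 86.11%


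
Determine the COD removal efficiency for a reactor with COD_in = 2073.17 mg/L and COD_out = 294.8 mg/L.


eta = (COD_in - COD_out) / COD_in * 100
= (2073.17 - 294.8) / 2073.17 * 100
= 85.7802%

85.7802%


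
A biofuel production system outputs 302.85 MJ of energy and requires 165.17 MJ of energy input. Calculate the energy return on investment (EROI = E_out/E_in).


EROI = E_out / E_in
= 302.85 / 165.17
= 1.8336

1.8336


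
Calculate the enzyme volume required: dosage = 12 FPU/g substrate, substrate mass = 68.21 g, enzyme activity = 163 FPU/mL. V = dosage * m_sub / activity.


V = dosage * m_sub / activity
V = 12 * 68.21 / 163
V = 5.0216 mL

5.0216 mL


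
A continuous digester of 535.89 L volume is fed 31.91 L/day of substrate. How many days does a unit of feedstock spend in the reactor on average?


HRT = V / Q
= 535.89 / 31.91
= 16.7938 days

16.7938 days


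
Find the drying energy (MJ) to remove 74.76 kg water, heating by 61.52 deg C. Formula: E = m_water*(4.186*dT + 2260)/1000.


E = m_water * (4.186 * dT + 2260) / 1000
= 74.76 * (4.186 * 61.52 + 2260) / 1000
= 188.2100 MJ

188.2100 MJ


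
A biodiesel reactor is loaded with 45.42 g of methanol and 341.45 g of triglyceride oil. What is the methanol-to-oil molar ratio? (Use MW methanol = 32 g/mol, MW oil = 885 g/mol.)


Molar ratio = n_MeOH / n_oil = (MeOH/32) / (oil/885) = (MeOH * 885) / (32 * oil)
= (45.42 * 885) / (32 * 341.45)
= 3.6789

3.6789


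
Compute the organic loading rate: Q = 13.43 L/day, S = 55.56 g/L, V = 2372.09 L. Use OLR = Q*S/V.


OLR = Q * S / V
= 13.43 * 55.56 / 2372.09
= 0.3146 g/L/day

0.3146 g/L/day


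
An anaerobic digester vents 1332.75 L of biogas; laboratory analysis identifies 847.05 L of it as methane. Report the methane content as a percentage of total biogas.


CH4% = V_CH4 / V_total * 100
= 847.05 / 1332.75 * 100
= 63.5566%

63.5566%


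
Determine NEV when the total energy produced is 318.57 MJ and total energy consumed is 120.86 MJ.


NEV = E_out - E_in
= 318.57 - 120.86
= 197.7100 MJ

197.7100 MJ


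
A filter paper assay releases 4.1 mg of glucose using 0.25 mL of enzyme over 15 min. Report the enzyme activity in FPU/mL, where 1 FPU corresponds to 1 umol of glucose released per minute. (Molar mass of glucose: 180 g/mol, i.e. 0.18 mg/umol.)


Activity = glucose_mg / (0.18 mg/umol * V_mL * t_min)
= 4.1 / (0.18 * 0.25 * 15)
= 6.0741 FPU/mL

6.0741 FPU/mL


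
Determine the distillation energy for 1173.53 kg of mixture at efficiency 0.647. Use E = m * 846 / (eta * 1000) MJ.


E = m * 846 / (eta * 1000)
= 1173.53 * 846 / (0.647 * 1000)
= 1534.4766 MJ

1534.4766 MJ


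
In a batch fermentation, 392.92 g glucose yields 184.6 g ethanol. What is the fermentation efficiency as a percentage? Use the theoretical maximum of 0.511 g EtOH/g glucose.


Fermentation efficiency = (actual / (0.511 * glucose)) * 100
= (184.6 / (0.511 * 392.92)) * 100
= 91.9405%

91.9405%


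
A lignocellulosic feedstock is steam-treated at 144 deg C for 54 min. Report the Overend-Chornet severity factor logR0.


logR0 = log10(t * exp((T - 100) / 14.75))
= log10(54 * exp((144 - 100) / 14.75))
= 3.0279

3.0279


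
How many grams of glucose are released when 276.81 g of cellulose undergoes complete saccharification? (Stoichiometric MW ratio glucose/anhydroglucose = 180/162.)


glucose = cellulose * 180/162
= 276.81 * 180/162
= 307.5667 g

307.5667 g


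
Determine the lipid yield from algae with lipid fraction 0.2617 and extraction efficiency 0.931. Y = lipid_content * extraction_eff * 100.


Y = lipid_content * extraction_eff * 100
= 0.2617 * 0.931 * 100
= 24.3643%

24.3643%


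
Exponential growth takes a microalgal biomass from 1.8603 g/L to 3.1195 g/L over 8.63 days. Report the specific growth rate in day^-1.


mu = ln(X2/X1) / dt
= ln(3.1195/1.8603) / 8.63
= 0.0599 per day

0.0599 per day


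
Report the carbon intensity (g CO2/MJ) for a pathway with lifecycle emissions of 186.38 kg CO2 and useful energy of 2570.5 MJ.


CI = CO2 * 1000 / E
= 186.38 * 1000 / 2570.5
= 72.5073 g CO2/MJ

72.5073 g CO2/MJ


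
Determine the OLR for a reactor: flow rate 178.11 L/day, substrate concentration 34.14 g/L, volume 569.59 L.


OLR = Q * S / V
= 178.11 * 34.14 / 569.59
= 10.6755 g/L/day

10.6755 g/L/day


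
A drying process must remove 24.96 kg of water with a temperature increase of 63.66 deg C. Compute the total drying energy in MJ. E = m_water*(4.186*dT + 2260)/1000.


E = m_water * (4.186 * dT + 2260) / 1000
= 24.96 * (4.186 * 63.66 + 2260) / 1000
= 63.0610 MJ

63.0610 MJ


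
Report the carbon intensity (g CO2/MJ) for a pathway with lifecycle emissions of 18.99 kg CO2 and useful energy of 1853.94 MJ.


CI = CO2 * 1000 / E
= 18.99 * 1000 / 1853.94
= 10.2430 g CO2/MJ

10.2430 g CO2/MJ


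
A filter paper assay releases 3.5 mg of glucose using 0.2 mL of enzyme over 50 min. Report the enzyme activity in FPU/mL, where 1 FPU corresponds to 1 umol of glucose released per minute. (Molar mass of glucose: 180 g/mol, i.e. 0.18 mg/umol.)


Activity = glucose_mg / (0.18 mg/umol * V_mL * t_min)
= 3.5 / (0.18 * 0.2 * 50)
= 1.9444 FPU/mL

1.9444 FPU/mL


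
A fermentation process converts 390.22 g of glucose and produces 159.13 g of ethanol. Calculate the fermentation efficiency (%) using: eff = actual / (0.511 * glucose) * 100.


Fermentation efficiency = (actual / (0.511 * glucose)) * 100
= (159.13 / (0.511 * 390.22)) * 100
= 79.8034%

79.8034%


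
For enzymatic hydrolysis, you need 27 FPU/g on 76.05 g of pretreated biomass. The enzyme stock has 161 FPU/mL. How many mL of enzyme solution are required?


V = dosage * m_sub / activity
V = 27 * 76.05 / 161
V = 12.7537 mL

12.7537 mL


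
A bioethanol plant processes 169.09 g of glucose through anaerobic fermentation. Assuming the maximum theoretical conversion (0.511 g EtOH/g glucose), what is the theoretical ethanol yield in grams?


Theoretical ethanol yield: m_EtOH = 0.511 * m_glucose
m_EtOH = 0.511 * 169.09 = 86.4050 g

86.4050 g


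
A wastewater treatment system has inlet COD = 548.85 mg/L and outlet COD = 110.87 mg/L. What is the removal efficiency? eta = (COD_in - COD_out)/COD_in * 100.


eta = (COD_in - COD_out) / COD_in * 100
= (548.85 - 110.87) / 548.85 * 100
= 79.7996%

79.7996%


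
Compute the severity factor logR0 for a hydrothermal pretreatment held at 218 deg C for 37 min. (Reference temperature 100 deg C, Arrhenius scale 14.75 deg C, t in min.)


logR0 = log10(t * exp((T - 100) / 14.75))
= log10(37 * exp((218 - 100) / 14.75))
= 5.0426

5.0426


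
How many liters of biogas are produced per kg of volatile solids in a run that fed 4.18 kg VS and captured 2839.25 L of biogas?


Y = V / VS
= 2839.25 / 4.18
= 679.2464 L/kg VS

679.2464 L/kg VS


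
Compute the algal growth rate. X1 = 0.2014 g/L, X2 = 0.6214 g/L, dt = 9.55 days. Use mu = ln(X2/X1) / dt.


mu = ln(X2/X1) / dt
= ln(0.6214/0.2014) / 9.55
= 0.1180 per day

0.1180 per day


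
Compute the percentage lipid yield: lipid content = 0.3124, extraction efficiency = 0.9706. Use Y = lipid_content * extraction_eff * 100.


Y = lipid_content * extraction_eff * 100
= 0.3124 * 0.9706 * 100
= 30.3215%

30.3215%


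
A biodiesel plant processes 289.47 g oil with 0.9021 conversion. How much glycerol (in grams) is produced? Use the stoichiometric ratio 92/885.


glycerol = oil * conv * (92/885)
= 289.47 * 0.9021 * 92 / 885
= 27.1458 g

27.1458 g


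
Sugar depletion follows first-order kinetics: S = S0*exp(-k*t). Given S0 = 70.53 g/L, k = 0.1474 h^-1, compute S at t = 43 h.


S = S0 * exp(-k * t)
S = 70.53 * exp(-0.1474 * 43)
S = 0.1247 g/L

0.1247 g/L


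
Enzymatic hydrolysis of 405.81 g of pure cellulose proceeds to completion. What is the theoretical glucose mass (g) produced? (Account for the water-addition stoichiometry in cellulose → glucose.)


glucose = cellulose * 180/162
= 405.81 * 180/162
= 450.9000 g

450.9000 g


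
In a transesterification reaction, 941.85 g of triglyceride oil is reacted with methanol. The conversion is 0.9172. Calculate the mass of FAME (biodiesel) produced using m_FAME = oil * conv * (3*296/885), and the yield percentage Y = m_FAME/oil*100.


m_FAME = oil * conv * (3 * 296 / 885) = oil * conv * (888/885)
= 941.85 * 0.9172 * 888 / 885
= 866.7932 g
Y = m_FAME / oil * 100 = conv * (888/885) * 100
= 0.9172 * 888 / 885 * 100
= 92.03%

866.7932 g FAME; Y = 92.03%


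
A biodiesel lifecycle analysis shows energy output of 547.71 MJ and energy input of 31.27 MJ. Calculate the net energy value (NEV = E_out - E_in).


NEV = E_out - E_in
= 547.71 - 31.27
= 516.4400 MJ

516.4400 MJ


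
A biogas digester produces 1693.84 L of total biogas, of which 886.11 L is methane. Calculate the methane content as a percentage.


CH4% = V_CH4 / V_total * 100
= 886.11 / 1693.84 * 100
= 52.3137%

52.3137%


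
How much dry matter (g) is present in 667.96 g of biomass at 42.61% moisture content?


Wd = Ww * (1 - MC/100)
= 667.96 * (1 - 42.61/100)
= 383.3422 g

383.3422 g


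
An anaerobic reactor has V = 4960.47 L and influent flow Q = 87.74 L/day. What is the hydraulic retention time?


HRT = V / Q
= 4960.47 / 87.74
= 56.5360 days

56.5360 days


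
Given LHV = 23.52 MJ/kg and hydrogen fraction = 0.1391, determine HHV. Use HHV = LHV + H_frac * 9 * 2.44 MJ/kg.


HHV = LHV + H_frac * 9 * 2.44
= 23.52 + 0.1391 * 9 * 2.44
= 26.5746 MJ/kg

26.5746 MJ/kg


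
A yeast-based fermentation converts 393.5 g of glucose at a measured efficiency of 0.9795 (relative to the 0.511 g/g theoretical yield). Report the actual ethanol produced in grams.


Actual ethanol: m = 0.511 * 393.5 * 0.9795
m = 196.9564 g

196.9564 g


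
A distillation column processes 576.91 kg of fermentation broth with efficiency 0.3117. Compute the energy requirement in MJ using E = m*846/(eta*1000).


E = m * 846 / (eta * 1000)
= 576.91 * 846 / (0.3117 * 1000)
= 1565.8192 MJ

1565.8192 MJ


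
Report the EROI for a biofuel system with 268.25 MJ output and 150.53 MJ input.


EROI = E_out / E_in
= 268.25 / 150.53
= 1.7820

1.7820


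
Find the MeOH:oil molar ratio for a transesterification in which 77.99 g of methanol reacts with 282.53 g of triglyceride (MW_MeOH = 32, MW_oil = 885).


Molar ratio = n_MeOH / n_oil = (MeOH/32) / (oil/885) = (MeOH * 885) / (32 * oil)
= (77.99 * 885) / (32 * 282.53)
= 7.6343

7.6343


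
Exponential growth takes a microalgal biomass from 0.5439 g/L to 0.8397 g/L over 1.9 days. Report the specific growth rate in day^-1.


mu = ln(X2/X1) / dt
= ln(0.8397/0.5439) / 1.9
= 0.2286 per day

0.2286 per day


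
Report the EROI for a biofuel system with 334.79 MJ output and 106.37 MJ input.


EROI = E_out / E_in
= 334.79 / 106.37
= 3.1474

3.1474


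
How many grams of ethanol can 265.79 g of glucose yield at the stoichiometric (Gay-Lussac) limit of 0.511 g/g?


Theoretical ethanol yield: m_EtOH = 0.511 * m_glucose
m_EtOH = 0.511 * 265.79 = 135.8187 g

135.8187 g


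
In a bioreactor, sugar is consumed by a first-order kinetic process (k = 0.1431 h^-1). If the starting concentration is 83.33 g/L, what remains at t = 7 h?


S = S0 * exp(-k * t)
S = 83.33 * exp(-0.1431 * 7)
S = 30.6033 g/L

30.6033 g/L


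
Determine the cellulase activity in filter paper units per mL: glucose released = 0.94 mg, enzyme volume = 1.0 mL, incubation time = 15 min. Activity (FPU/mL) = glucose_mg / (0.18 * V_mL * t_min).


Activity = glucose_mg / (0.18 mg/umol * V_mL * t_min)
= 0.94 / (0.18 * 1.0 * 15)
= 0.3481 FPU/mL

0.3481 FPU/mL


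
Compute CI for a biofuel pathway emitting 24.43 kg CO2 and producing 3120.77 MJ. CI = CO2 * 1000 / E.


CI = CO2 * 1000 / E
= 24.43 * 1000 / 3120.77
= 7.8282 g CO2/MJ

7.8282 g CO2/MJ


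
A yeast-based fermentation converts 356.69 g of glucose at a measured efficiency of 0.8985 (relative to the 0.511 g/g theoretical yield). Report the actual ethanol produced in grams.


Actual ethanol: m = 0.511 * 356.69 * 0.8985
m = 163.7683 g

163.7683 g


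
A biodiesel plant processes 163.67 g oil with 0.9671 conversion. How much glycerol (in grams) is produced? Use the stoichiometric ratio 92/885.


glycerol = oil * conv * (92/885)
= 163.67 * 0.9671 * 92 / 885
= 16.4545 g

16.4545 g


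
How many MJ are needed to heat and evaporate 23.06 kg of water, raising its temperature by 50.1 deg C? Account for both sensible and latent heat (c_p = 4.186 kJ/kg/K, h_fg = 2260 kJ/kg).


E = m_water * (4.186 * dT + 2260) / 1000
= 23.06 * (4.186 * 50.1 + 2260) / 1000
= 56.9517 MJ

56.9517 MJ


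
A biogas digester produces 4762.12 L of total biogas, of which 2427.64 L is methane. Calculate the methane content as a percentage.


CH4% = V_CH4 / V_total * 100
= 2427.64 / 4762.12 * 100
= 50.9781%

50.9781%


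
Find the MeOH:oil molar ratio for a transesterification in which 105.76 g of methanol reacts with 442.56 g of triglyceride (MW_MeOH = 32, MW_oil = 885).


Molar ratio = n_MeOH / n_oil = (MeOH/32) / (oil/885) = (MeOH * 885) / (32 * oil)
= (105.76 * 885) / (32 * 442.56)
= 6.6091

6.6091


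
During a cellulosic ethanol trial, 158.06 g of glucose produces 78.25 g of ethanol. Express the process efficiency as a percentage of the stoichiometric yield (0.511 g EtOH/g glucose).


Fermentation efficiency = (actual / (0.511 * glucose)) * 100
= (78.25 / (0.511 * 158.06)) * 100
= 96.8816%

96.8816%


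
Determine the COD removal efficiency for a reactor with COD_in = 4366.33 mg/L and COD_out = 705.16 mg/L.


eta = (COD_in - COD_out) / COD_in * 100
= (4366.33 - 705.16) / 4366.33 * 100
= 83.8501%

83.8501%


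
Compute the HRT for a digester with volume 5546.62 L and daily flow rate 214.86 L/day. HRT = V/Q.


HRT = V / Q
= 5546.62 / 214.86
= 25.8150 days

25.8150 days


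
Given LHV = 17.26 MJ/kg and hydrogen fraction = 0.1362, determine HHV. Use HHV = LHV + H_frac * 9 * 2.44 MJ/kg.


HHV = LHV + H_frac * 9 * 2.44
= 17.26 + 0.1362 * 9 * 2.44
= 20.2510 MJ/kg

20.2510 MJ/kg


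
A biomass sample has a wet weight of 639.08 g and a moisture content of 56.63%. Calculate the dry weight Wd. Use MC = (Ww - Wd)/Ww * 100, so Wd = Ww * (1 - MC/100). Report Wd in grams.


Wd = Ww * (1 - MC/100)
= 639.08 * (1 - 56.63/100)
= 277.1690 g

277.1690 g


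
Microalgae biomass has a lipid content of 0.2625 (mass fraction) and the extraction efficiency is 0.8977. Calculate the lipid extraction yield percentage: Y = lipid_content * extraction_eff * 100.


Y = lipid_content * extraction_eff * 100
= 0.2625 * 0.8977 * 100
= 23.5646%

23.5646%


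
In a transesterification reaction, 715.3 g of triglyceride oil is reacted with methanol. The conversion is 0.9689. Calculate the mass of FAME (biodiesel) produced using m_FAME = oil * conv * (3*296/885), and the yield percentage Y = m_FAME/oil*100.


m_FAME = oil * conv * (3 * 296 / 885) = oil * conv * (888/885)
= 715.3 * 0.9689 * 888 / 885
= 695.4035 g
Y = m_FAME / oil * 100 = conv * (888/885) * 100
= 0.9689 * 888 / 885 * 100
= 97.22%

695.4035 g FAME; Y = 97.22%


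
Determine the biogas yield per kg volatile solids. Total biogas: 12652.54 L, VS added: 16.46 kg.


Y = V / VS
= 12652.54 / 16.46
= 768.6841 L/kg VS

768.6841 L/kg VS


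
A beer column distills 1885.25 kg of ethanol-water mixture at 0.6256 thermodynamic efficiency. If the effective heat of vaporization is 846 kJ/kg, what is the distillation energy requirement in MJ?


E = m * 846 / (eta * 1000)
= 1885.25 * 846 / (0.6256 * 1000)
= 2549.4270 MJ

2549.4270 MJ


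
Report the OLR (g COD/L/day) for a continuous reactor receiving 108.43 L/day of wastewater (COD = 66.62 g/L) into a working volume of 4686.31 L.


OLR = Q * S / V
= 108.43 * 66.62 / 4686.31
= 1.5414 g/L/day

1.5414 g/L/day


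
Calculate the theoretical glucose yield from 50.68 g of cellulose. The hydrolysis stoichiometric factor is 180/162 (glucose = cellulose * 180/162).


glucose = cellulose * 180/162
= 50.68 * 180/162
= 56.3111 g

56.3111 g


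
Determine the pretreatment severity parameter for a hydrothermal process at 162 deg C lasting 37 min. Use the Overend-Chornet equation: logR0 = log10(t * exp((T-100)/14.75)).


logR0 = log10(t * exp((T - 100) / 14.75))
= log10(37 * exp((162 - 100) / 14.75))
= 3.3937

3.3937


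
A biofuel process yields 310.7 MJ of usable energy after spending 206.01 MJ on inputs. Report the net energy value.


NEV = E_out - E_in
= 310.7 - 206.01
= 104.6900 MJ

104.6900 MJ


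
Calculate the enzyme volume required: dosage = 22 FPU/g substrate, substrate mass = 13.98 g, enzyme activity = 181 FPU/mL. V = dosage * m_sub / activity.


V = dosage * m_sub / activity
V = 22 * 13.98 / 181
V = 1.6992 mL

1.6992 mL


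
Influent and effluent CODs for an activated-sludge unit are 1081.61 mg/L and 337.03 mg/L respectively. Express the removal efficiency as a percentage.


eta = (COD_in - COD_out) / COD_in * 100
= (1081.61 - 337.03) / 1081.61 * 100
= 68.8400%

68.8400%


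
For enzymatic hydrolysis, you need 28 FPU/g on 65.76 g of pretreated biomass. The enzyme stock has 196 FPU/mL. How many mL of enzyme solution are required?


V = dosage * m_sub / activity
V = 28 * 65.76 / 196
V = 9.3943 mL

9.3943 mL


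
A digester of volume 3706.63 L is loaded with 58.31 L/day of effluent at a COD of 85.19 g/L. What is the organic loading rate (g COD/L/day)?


OLR = Q * S / V
= 58.31 * 85.19 / 3706.63
= 1.3401 g/L/day

1.3401 g/L/day


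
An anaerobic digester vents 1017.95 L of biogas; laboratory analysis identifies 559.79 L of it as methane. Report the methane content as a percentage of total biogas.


CH4% = V_CH4 / V_total * 100
= 559.79 / 1017.95 * 100
= 54.9919%

54.9919%


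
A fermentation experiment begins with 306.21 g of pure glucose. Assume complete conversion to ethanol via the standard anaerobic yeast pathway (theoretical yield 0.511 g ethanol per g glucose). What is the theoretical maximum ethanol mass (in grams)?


Theoretical ethanol yield: m_EtOH = 0.511 * m_glucose
m_EtOH = 0.511 * 306.21 = 156.4733 g

156.4733 g


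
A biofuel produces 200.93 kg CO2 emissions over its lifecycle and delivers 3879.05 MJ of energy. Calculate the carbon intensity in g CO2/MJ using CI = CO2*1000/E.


CI = CO2 * 1000 / E
= 200.93 * 1000 / 3879.05
= 51.7988 g CO2/MJ

51.7988 g CO2/MJ


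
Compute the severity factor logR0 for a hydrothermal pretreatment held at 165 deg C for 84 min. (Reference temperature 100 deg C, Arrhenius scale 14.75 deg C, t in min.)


logR0 = log10(t * exp((T - 100) / 14.75))
= log10(84 * exp((165 - 100) / 14.75))
= 3.8381

3.8381


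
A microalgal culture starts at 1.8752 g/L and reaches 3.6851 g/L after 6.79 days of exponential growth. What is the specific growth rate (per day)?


mu = ln(X2/X1) / dt
= ln(3.6851/1.8752) / 6.79
= 0.0995 per day

0.0995 per day


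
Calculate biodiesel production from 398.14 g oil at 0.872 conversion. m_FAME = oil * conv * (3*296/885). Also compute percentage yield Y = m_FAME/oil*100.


m_FAME = oil * conv * (3 * 296 / 885) = oil * conv * (888/885)
= 398.14 * 0.872 * 888 / 885
= 348.3550 g
Y = m_FAME / oil * 100 = conv * (888/885) * 100
= 0.872 * 888 / 885 * 100
= 87.50%

348.3550 g FAME; Y = 87.50%


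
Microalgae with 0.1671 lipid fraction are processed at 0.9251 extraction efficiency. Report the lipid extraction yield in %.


Y = lipid_content * extraction_eff * 100
= 0.1671 * 0.9251 * 100
= 15.4584%

15.4584%


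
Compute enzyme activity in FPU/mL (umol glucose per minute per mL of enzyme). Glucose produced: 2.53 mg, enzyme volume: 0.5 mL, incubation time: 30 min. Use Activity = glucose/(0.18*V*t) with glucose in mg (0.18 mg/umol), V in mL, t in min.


Activity = glucose_mg / (0.18 mg/umol * V_mL * t_min)
= 2.53 / (0.18 * 0.5 * 30)
= 0.9370 FPU/mL

0.9370 FPU/mL


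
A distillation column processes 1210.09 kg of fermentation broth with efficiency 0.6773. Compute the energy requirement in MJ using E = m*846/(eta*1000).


E = m * 846 / (eta * 1000)
= 1210.09 * 846 / (0.6773 * 1000)
= 1511.4959 MJ

1511.4959 MJ


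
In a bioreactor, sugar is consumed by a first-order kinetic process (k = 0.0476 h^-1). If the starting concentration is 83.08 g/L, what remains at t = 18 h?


S = S0 * exp(-k * t)
S = 83.08 * exp(-0.0476 * 18)
S = 35.2690 g/L

35.2690 g/L


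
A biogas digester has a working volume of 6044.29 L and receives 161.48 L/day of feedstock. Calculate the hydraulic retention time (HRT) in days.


HRT = V / Q
= 6044.29 / 161.48
= 37.4306 days

37.4306 days


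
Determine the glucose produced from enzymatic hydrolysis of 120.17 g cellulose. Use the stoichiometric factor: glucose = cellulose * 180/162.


glucose = cellulose * 180/162
= 120.17 * 180/162
= 133.5222 g

133.5222 g


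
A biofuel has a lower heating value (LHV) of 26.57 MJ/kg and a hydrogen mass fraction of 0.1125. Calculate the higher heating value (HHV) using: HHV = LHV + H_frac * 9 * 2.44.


HHV = LHV + H_frac * 9 * 2.44
= 26.57 + 0.1125 * 9 * 2.44
= 29.0405 MJ/kg

29.0405 MJ/kg


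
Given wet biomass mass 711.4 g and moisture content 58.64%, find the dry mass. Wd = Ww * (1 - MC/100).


Wd = Ww * (1 - MC/100)
= 711.4 * (1 - 58.64/100)
= 294.2350 g

294.2350 g


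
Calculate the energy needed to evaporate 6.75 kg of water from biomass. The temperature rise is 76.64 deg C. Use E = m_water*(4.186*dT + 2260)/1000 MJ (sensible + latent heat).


E = m_water * (4.186 * dT + 2260) / 1000
= 6.75 * (4.186 * 76.64 + 2260) / 1000
= 17.4205 MJ

17.4205 MJ


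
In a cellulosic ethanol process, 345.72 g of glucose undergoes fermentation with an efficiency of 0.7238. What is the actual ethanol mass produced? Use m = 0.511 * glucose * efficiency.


Actual ethanol: m = 0.511 * 345.72 * 0.7238
m = 127.8686 g

127.8686 g


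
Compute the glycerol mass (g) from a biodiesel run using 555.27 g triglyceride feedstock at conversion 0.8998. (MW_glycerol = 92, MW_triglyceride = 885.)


glycerol = oil * conv * (92/885)
= 555.27 * 0.8998 * 92 / 885
= 51.9391 g

51.9391 g


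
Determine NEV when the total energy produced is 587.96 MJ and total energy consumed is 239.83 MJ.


NEV = E_out - E_in
= 587.96 - 239.83
= 348.1300 MJ

348.1300 MJ


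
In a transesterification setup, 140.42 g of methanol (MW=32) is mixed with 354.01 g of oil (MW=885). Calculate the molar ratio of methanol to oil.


Molar ratio = n_MeOH / n_oil = (MeOH/32) / (oil/885) = (MeOH * 885) / (32 * oil)
= (140.42 * 885) / (32 * 354.01)
= 10.9700

10.9700


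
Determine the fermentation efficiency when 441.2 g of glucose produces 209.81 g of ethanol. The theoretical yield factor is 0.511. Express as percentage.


Fermentation efficiency = (actual / (0.511 * glucose)) * 100
= (209.81 / (0.511 * 441.2)) * 100
= 93.0614%

93.0614%


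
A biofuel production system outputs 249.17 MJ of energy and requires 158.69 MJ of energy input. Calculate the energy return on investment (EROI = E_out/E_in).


EROI = E_out / E_in
= 249.17 / 158.69
= 1.5702

1.5702


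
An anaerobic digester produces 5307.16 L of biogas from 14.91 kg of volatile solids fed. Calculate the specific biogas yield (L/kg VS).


Y = V / VS
= 5307.16 / 14.91
= 355.9463 L/kg VS

355.9463 L/kg VS


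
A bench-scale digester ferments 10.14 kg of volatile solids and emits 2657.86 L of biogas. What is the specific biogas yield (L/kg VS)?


Y = V / VS
= 2657.86 / 10.14
= 262.1164 L/kg VS

262.1164 L/kg VS


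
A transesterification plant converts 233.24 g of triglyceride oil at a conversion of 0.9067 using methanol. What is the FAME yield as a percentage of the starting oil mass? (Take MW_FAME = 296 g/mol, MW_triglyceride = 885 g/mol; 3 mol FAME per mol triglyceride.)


m_FAME = oil * conv * (3 * 296 / 885) = oil * conv * (888/885)
= 233.24 * 0.9067 * 888 / 885
= 212.1956 g
Y = m_FAME / oil * 100 = conv * (888/885) * 100
= 0.9067 * 888 / 885 * 100
= 90.98%

90.98%


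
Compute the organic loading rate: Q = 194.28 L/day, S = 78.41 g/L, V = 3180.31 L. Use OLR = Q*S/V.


OLR = Q * S / V
= 194.28 * 78.41 / 3180.31
= 4.7899 g/L/day

4.7899 g/L/day


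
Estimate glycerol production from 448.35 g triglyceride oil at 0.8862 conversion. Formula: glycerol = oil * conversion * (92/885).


glycerol = oil * conv * (92/885)
= 448.35 * 0.8862 * 92 / 885
= 41.3041 g

41.3041 g


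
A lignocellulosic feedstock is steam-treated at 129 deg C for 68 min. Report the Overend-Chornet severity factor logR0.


logR0 = log10(t * exp((T - 100) / 14.75))
= log10(68 * exp((129 - 100) / 14.75))
= 2.6864

2.6864


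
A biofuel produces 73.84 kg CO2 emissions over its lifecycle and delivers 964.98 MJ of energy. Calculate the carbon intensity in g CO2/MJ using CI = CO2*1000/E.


CI = CO2 * 1000 / E
= 73.84 * 1000 / 964.98
= 76.5197 g CO2/MJ

76.5197 g CO2/MJ


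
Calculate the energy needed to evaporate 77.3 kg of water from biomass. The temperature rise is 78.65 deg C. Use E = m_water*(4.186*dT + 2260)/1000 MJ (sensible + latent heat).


E = m_water * (4.186 * dT + 2260) / 1000
= 77.3 * (4.186 * 78.65 + 2260) / 1000
= 200.1474 MJ

200.1474 MJ


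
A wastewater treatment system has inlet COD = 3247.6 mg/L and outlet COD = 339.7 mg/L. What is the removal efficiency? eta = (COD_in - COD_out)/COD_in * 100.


eta = (COD_in - COD_out) / COD_in * 100
= (3247.6 - 339.7) / 3247.6 * 100
= 89.5400%

89.5400%


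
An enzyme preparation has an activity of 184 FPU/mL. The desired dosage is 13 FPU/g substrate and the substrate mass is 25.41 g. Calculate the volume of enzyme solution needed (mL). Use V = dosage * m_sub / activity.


V = dosage * m_sub / activity
V = 13 * 25.41 / 184
V = 1.7953 mL

1.7953 mL


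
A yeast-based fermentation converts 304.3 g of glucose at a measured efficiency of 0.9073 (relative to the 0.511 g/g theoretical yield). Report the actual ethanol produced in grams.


Actual ethanol: m = 0.511 * 304.3 * 0.9073
m = 141.0827 g

141.0827 g


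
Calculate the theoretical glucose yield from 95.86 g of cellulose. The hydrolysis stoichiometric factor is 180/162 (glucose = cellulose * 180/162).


glucose = cellulose * 180/162
= 95.86 * 180/162
= 106.5111 g

106.5111 g


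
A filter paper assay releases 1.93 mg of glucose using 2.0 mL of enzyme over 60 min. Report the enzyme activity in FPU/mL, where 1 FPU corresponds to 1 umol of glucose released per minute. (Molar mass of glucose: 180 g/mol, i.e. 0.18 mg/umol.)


Activity = glucose_mg / (0.18 mg/umol * V_mL * t_min)
= 1.93 / (0.18 * 2.0 * 60)
= 0.0894 FPU/mL

0.0894 FPU/mL


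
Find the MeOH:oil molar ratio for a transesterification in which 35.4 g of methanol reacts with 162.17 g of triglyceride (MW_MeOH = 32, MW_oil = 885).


Molar ratio = n_MeOH / n_oil = (MeOH/32) / (oil/885) = (MeOH * 885) / (32 * oil)
= (35.4 * 885) / (32 * 162.17)
= 6.0371

6.0371


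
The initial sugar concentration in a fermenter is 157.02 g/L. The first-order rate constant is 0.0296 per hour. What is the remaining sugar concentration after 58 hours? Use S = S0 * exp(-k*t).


S = S0 * exp(-k * t)
S = 157.02 * exp(-0.0296 * 58)
S = 28.2071 g/L

28.2071 g/L


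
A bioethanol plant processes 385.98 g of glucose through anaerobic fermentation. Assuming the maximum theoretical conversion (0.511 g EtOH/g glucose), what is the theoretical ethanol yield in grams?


Theoretical ethanol yield: m_EtOH = 0.511 * m_glucose
m_EtOH = 0.511 * 385.98 = 197.2358 g

197.2358 g


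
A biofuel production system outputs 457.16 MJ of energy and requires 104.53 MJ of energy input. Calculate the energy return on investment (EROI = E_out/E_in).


EROI = E_out / E_in
= 457.16 / 104.53
= 4.3735

4.3735


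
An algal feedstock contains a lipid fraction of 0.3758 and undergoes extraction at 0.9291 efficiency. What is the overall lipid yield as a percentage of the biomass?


Y = lipid_content * extraction_eff * 100
= 0.3758 * 0.9291 * 100
= 34.9156%

34.9156%


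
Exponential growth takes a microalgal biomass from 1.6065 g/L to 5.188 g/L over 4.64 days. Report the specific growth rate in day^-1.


mu = ln(X2/X1) / dt
= ln(5.188/1.6065) / 4.64
= 0.2526 per day

0.2526 per day
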